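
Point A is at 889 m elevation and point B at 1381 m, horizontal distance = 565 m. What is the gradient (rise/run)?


gradient = (1381 - 889) / 565 = 492 / 565 = 0.8708

0.8708


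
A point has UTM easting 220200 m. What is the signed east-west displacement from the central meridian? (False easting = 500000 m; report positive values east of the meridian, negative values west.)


displacement = 220200 - 500000 = -279800 m

-279800 m


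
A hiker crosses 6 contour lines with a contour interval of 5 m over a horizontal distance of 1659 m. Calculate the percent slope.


elevation change = 6 * 5 = 30 m
slope = 30 / 1659 * 100 = 1.8%

1.8%


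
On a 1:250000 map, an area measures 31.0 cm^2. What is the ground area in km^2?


ground_area = 31.0 * (250000/100)^2 = 193750000.0 m^2 = 193.75 km^2

193.75 km^2


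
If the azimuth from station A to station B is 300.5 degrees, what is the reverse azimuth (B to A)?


back azimuth = (300.5 + 180) mod 360 = 120.5 degrees

120.5 degrees


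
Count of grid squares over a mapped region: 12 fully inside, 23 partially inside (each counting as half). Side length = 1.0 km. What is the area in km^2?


effective squares = 12 + 23 * 0.5 = 23.5
area = 23.5 * 1.0 = 23.5 km^2

23.5 km^2


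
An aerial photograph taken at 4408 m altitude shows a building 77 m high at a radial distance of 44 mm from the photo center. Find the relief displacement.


d = h * r / H = 77 * 44 / 4408 = 0.77 mm

0.77 mm


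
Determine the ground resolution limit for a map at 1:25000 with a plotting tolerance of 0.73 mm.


ground = 0.73 mm * 25000 / 1000 = 18.25 m

18.25 m


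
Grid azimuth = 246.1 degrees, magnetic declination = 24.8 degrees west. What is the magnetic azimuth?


magnetic azimuth = grid azimuth - declination (east +ve)
mag_az = 246.1 - -24.8 = 270.9 degrees

270.9 degrees


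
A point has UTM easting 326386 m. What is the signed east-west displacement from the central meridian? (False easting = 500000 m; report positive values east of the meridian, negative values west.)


displacement = 326386 - 500000 = -173614 m

-173614 m


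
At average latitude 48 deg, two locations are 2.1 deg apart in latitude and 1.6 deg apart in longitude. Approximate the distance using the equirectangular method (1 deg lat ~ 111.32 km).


dlat_km = 2.1 * 111.32 = 233.772
dlon_km = 1.6 * 111.32 * cos(48) ≈ 119.18
dist = sqrt(233.772^2 + 119.18^2) ≈ 262.4 km

262.4 km


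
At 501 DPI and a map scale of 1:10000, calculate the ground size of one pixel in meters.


pixel_cm = 2.54 / 501 ≈ 0.00507 cm
ground = pixel_cm * 10000 / 100 = 2.54 * 10000 / (501 * 100) = 25400 / 50100 ≈ 0.51 m

0.51 m


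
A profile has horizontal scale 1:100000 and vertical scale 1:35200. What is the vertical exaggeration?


VE = horizontal_scale / vertical_scale = 100000 / 35200 ≈ 2.8

2.8x


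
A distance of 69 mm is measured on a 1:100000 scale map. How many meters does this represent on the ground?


ground = 69 mm * 100000 / 1000 = 6900.0 m

6900.0 m


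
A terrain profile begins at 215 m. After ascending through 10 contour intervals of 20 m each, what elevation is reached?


elevation = 215 + 10 * 20 = 415 m

415 m


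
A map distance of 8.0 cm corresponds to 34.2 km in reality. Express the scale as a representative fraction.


ground = 34.2 km = 3420000 cm; RF denominator = ground / map = 3420000 / 8.0 = 427500; RF = 1:427500

1:427500


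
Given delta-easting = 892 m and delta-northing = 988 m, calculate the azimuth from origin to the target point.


az = atan2(892, 988) = 42.1 deg
adjusted to 0-360: 42.1 degrees

42.1 degrees


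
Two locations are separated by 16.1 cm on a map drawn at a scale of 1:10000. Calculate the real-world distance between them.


ground = 16.1 cm * 10000 / 100 = 1610.0 m = 1.61 km

1.61 km


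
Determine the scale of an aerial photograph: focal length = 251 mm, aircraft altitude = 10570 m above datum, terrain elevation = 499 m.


scale = f / (H - h) = 251 mm / 10071 m = 251 / 10071000 = 1:40124

1:40124


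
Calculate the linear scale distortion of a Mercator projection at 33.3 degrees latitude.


SF = 1 / cos(33.3) = 1 / 0.835807 = 1.196

1.196


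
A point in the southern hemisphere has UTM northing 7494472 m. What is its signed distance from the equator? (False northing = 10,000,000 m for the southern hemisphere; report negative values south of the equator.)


For southern: actual = 7494472 - 10000000 = -2505528 m

-2505528 m


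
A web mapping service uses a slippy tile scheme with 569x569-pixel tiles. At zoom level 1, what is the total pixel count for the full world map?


tiles per axis = 2^1 = 2
total tiles = 2^2 = 4
pixels per axis = 2 * 569 = 1138
total pixels = 1138^2 = 1295044

1295044 pixels


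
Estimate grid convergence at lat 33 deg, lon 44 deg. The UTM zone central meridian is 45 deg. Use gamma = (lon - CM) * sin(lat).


gamma = (44 - 45) * sin(33) = -1 * 0.544639 = -0.545 degrees

-0.545 degrees


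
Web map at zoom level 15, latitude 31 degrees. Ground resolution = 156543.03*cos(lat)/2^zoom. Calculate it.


res = 156543.03 * cos(31) / 2^15 = 156543.03 * 0.8571673 / 32768 = 4.09 m/pixel

4.09 m/pixel


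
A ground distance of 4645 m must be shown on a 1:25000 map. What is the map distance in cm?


map_cm = 4645 * 100 / 25000 = 18.58 cm

18.58 cm


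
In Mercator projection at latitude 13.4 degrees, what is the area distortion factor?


area_distortion = 1/cos^2(13.4) = 1.057

1.057


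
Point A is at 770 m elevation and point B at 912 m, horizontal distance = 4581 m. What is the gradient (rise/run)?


gradient = (912 - 770) / 4581 = 142 / 4581 = 0.031

0.031


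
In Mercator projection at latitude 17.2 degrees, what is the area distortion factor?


area_distortion = 1/cos^2(17.2) = 1.096

1.096


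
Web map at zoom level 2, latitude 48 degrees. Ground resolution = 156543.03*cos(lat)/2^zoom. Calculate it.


res = 156543.03 * cos(48) / 2^2 = 156543.03 * 0.66913061 / 4 = 26186.93 m/pixel

26186.93 m/pixel


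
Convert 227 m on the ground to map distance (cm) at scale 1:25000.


map_cm = 227 * 100 / 25000 = 0.908 cm ≈ 0.91 cm

0.91 cm


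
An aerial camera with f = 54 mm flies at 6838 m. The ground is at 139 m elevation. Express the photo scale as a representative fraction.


scale = f / (H - h) = 54 mm / 6699 m = 54 / 6699000 = 1:124056

1:124056


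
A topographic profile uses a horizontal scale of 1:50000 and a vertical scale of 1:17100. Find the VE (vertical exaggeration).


VE = horizontal_scale / vertical_scale = 50000 / 17100 ≈ 2.9

2.9x


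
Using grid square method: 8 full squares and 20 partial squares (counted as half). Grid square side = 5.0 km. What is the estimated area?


effective squares = 8 + 20 * 0.5 = 18.0
area = 18.0 * 25.0 = 450.0 km^2

450.0 km^2


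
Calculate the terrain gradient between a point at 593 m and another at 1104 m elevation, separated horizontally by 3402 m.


gradient = (1104 - 593) / 3402 = 511 / 3402 = 0.1502

0.1502


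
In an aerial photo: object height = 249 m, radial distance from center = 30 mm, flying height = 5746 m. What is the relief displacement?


d = h * r / H = 249 * 30 / 5746 = 1.3 mm

1.3 mm


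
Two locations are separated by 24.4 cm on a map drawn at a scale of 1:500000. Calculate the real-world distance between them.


ground = 24.4 cm * 500000 / 100 = 122000.0 m = 122.0 km

122.0 km


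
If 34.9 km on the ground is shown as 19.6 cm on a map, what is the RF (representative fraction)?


ground = 34.9 km = 3490000 cm; RF denominator = ground / map = 3490000 / 19.6 ≈ 178061; RF = 1:178061

1:178061


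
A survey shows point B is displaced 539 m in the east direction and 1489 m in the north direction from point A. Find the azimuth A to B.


az = atan2(539, 1489) = 19.9 deg
adjusted to 0-360: 19.9 degrees

19.9 degrees


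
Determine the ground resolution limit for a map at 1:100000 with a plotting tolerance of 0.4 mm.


ground = 0.4 mm * 100000 / 1000 = 40.0 m

40.0 m


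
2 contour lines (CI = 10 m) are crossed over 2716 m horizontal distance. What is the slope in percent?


elevation change = 2 * 10 = 20 m
slope = 20 / 2716 * 100 = 0.7%

0.7%


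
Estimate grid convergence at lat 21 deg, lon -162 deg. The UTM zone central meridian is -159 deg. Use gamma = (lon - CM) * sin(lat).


gamma = (-162 - -159) * sin(21) = -3 * 0.358368 = -1.075 degrees

-1.075 degrees


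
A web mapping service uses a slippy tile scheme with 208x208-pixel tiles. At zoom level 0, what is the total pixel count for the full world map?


tiles per axis = 2^0 = 1
total tiles = 1^2 = 1
pixels per axis = 1 * 208 = 208
total pixels = 208^2 = 43264

43264 pixels


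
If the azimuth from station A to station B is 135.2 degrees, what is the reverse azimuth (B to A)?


back azimuth = (135.2 + 180) mod 360 = 315.2 degrees

315.2 degrees


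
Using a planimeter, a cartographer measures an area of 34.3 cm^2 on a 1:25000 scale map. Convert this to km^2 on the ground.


ground_area = 34.3 * (25000/100)^2 = 2143750.0 m^2 = 2.14375 km^2 ≈ 2.144 km^2

2.144 km^2


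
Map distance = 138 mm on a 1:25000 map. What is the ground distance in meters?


ground = 138 mm * 25000 / 1000 = 3450.0 m

3450.0 m


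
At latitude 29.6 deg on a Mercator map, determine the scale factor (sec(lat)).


SF = 1 / cos(29.6) = 1 / 0.869495 = 1.15

1.15


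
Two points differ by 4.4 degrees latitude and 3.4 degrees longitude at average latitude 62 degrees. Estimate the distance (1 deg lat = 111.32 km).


dlat_km = 4.4 * 111.32 = 489.808
dlon_km = 3.4 * 111.32 * cos(62) ≈ 177.689
dist = sqrt(489.808^2 + 177.689^2) ≈ 521.0 km

521.0 km


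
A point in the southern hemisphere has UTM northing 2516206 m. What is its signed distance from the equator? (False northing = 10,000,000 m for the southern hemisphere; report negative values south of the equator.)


For southern: actual = 2516206 - 10000000 = -7483794 m

-7483794 m


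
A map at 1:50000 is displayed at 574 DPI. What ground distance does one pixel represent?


pixel_cm = 2.54 / 574 ≈ 0.004425 cm
ground = pixel_cm * 50000 / 100 = 2.54 * 50000 / (574 * 100) = 127000 / 57400 ≈ 2.21 m

2.21 m


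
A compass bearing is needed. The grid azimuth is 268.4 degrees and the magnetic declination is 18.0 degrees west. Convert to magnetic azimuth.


magnetic azimuth = grid azimuth - declination (east +ve)
mag_az = 268.4 - -18.0 = 286.4 degrees

286.4 degrees


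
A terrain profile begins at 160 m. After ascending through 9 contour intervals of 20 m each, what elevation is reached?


elevation = 160 + 9 * 20 = 340 m

340 m


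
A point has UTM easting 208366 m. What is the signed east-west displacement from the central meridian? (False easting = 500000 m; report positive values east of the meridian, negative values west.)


displacement = 208366 - 500000 = -291634 m

-291634 m


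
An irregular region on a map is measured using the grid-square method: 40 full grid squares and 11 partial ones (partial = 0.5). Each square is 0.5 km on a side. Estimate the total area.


effective squares = 40 + 11 * 0.5 = 45.5
area = 45.5 * 0.25 = 11.375 km^2

11.375 km^2


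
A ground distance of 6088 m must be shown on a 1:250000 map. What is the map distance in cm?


map_cm = 6088 * 100 / 250000 = 2.4352 cm ≈ 2.44 cm

2.44 cm


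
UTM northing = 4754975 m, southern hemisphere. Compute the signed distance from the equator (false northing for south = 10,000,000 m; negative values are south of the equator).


For southern: actual = 4754975 - 10000000 = -5245025 m

-5245025 m


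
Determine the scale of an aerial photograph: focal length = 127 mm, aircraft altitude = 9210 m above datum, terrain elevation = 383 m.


scale = f / (H - h) = 127 mm / 8827 m = 127 / 8827000 = 1:69504

1:69504


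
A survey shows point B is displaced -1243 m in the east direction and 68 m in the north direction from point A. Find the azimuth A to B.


az = atan2(-1243, 68) = -86.9 deg
adjusted to 0-360: 273.1 degrees

273.1 degrees


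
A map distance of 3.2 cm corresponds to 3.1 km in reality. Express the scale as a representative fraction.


ground = 3.1 km = 310000 cm; RF denominator = ground / map = 310000 / 3.2 = 96875; RF = 1:96875

1:96875


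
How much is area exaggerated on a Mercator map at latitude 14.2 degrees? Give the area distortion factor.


area_distortion = 1/cos^2(14.2) = 1.064

1.064


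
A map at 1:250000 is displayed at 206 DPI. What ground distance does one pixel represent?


pixel_cm = 2.54 / 206 ≈ 0.01233 cm
ground = pixel_cm * 250000 / 100 = 2.54 * 250000 / (206 * 100) = 635000 / 20600 ≈ 30.83 m

30.83 m


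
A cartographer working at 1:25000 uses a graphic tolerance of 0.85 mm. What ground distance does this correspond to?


ground = 0.85 mm * 25000 / 1000 = 21.25 m

21.25 m


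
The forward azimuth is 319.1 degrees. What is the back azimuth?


back azimuth = (319.1 + 180) mod 360 = 139.1 degrees

139.1 degrees


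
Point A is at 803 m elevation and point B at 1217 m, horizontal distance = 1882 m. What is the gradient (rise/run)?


gradient = (1217 - 803) / 1882 = 414 / 1882 = 0.22

0.22


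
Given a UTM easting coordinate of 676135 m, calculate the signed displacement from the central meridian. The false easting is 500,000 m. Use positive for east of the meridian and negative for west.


displacement = 676135 - 500000 = 176135 m

176135 m


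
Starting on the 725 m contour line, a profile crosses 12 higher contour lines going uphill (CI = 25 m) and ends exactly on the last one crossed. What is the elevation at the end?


elevation = 725 + 12 * 25 = 1025 m

1025 m


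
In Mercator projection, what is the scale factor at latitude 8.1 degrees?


SF = 1 / cos(8.1) = 1 / 0.990024 = 1.01

1.01


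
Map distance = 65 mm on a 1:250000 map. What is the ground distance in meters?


ground = 65 mm * 250000 / 1000 = 16250.0 m

16250.0 m


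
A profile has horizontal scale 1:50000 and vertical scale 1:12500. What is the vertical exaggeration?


VE = horizontal_scale / vertical_scale = 50000 / 12500 = 4.0

4.0x


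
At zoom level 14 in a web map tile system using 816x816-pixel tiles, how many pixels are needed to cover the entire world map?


tiles per axis = 2^14 = 16384
total tiles = 16384^2 = 268435456
pixels per axis = 16384 * 816 = 13369344
total pixels = 13369344^2 = 178739358990336

178739358990336 pixels


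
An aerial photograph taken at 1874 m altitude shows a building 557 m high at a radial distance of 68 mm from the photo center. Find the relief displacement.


d = h * r / H = 557 * 68 / 1874 = 20.21 mm

20.21 mm


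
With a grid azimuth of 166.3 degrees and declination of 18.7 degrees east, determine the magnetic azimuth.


magnetic azimuth = grid azimuth - declination (east +ve)
mag_az = 166.3 - 18.7 = 147.6 degrees

147.6 degrees


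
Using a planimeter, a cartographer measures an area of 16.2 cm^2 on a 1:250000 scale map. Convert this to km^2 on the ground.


ground_area = 16.2 * (250000/100)^2 = 101250000.0 m^2 = 101.25 km^2

101.25 km^2


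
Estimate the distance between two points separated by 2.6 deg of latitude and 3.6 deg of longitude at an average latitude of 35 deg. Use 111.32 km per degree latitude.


dlat_km = 2.6 * 111.32 = 289.432
dlon_km = 3.6 * 111.32 * cos(35) ≈ 328.277
dist = sqrt(289.432^2 + 328.277^2) ≈ 437.6 km

437.6 km


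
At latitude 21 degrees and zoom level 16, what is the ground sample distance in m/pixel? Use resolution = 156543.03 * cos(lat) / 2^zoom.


res = 156543.03 * cos(21) / 2^16 = 156543.03 * 0.93358043 / 65536 = 2.23 m/pixel

2.23 m/pixel


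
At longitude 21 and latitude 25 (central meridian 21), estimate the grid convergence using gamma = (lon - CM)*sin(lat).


gamma = (21 - 21) * sin(25) = 0 * 0.422618 = 0.0 degrees

0.0 degrees


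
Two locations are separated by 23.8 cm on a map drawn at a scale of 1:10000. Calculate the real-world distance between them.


ground = 23.8 cm * 10000 / 100 = 2380.0 m = 2.38 km

2.38 km


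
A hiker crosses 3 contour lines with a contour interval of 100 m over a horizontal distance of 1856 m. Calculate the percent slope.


elevation change = 3 * 100 = 300 m
slope = 300 / 1856 * 100 = 16.2%

16.2%


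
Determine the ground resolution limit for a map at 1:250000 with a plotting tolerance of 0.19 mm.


ground = 0.19 mm * 250000 / 1000 = 47.5 m

47.5 m


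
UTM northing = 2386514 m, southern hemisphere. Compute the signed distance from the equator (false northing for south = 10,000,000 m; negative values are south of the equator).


For southern: actual = 2386514 - 10000000 = -7613486 m

-7613486 m


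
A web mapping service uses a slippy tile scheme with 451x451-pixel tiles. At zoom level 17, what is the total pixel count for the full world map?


tiles per axis = 2^17 = 131072
total tiles = 131072^2 = 17179869184
pixels per axis = 131072 * 451 = 59113472
total pixels = 59113472^2 = 3494402571894784

3494402571894784 pixels


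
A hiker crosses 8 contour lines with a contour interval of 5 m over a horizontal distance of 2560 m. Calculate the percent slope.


elevation change = 8 * 5 = 40 m
slope = 40 / 2560 * 100 = 1.6%

1.6%


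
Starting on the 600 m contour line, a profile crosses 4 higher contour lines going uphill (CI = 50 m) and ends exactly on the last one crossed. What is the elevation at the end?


elevation = 600 + 4 * 50 = 800 m

800 m


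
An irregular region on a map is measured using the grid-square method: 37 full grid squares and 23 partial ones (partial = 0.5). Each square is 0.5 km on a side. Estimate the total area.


effective squares = 37 + 23 * 0.5 = 48.5
area = 48.5 * 0.25 = 12.125 km^2

12.125 km^2


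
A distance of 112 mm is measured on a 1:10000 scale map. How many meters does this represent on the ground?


ground = 112 mm * 10000 / 1000 = 1120.0 m

1120.0 m


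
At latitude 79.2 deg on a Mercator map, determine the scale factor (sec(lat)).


SF = 1 / cos(79.2) = 1 / 0.187381 = 5.337

5.337


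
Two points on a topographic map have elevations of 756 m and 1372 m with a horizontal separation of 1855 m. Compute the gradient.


gradient = (1372 - 756) / 1855 = 616 / 1855 = 0.3321

0.3321


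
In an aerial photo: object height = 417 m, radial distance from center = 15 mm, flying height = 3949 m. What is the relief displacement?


d = h * r / H = 417 * 15 / 3949 = 1.58 mm

1.58 mm


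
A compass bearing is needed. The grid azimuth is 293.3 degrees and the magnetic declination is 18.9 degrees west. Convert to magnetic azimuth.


magnetic azimuth = grid azimuth - declination (east +ve)
mag_az = 293.3 - -18.9 = 312.2 degrees

312.2 degrees


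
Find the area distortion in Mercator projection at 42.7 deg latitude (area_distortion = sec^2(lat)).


area_distortion = 1/cos^2(42.7) = 1.852

1.852


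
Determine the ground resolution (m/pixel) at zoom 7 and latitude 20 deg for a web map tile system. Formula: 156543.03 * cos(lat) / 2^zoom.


res = 156543.03 * cos(20) / 2^7 = 156543.03 * 0.93969262 / 128 = 1149.24 m/pixel

1149.24 m/pixel


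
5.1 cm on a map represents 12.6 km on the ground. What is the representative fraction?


ground = 12.6 km = 1260000 cm; RF denominator = ground / map = 1260000 / 5.1 ≈ 247059; RF = 1:247059

1:247059


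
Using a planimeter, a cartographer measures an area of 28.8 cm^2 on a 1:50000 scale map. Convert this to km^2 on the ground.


ground_area = 28.8 * (50000/100)^2 = 7200000.0 m^2 = 7.2 km^2

7.2 km^2


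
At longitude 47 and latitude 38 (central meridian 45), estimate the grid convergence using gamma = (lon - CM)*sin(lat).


gamma = (47 - 45) * sin(38) = 2 * 0.615661 = 1.231 degrees

1.231 degrees


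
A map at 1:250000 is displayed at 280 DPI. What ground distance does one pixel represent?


pixel_cm = 2.54 / 280 ≈ 0.009071 cm
ground = pixel_cm * 250000 / 100 = 2.54 * 250000 / (280 * 100) = 635000 / 28000 ≈ 22.68 m

22.68 m


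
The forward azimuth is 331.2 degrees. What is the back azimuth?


back azimuth = (331.2 + 180) mod 360 = 151.2 degrees

151.2 degrees


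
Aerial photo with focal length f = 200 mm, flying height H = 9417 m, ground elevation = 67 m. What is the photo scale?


scale = f / (H - h) = 200 mm / 9350 m = 200 / 9350000 = 1:46750

1:46750


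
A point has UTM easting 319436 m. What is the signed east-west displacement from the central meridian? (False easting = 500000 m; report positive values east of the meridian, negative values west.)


displacement = 319436 - 500000 = -180564 m

-180564 m


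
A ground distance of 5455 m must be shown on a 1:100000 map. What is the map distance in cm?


map_cm = 5455 * 100 / 100000 = 5.455 cm ≈ 5.46 cm

5.46 cm


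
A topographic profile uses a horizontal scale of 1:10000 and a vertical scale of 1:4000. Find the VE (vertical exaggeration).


VE = horizontal_scale / vertical_scale = 10000 / 4000 = 2.5

2.5x


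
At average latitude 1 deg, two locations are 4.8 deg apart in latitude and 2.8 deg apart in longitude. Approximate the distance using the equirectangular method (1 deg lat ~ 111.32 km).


dlat_km = 4.8 * 111.32 = 534.336
dlon_km = 2.8 * 111.32 * cos(1) ≈ 311.649
dist = sqrt(534.336^2 + 311.649^2) ≈ 618.6 km

618.6 km


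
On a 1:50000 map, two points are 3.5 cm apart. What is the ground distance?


ground = 3.5 cm * 50000 / 100 = 1750.0 m = 1.75 km

1.75 km


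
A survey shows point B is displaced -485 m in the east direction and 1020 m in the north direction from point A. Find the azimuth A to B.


az = atan2(-485, 1020) = -25.4 deg
adjusted to 0-360: 334.6 degrees

334.6 degrees


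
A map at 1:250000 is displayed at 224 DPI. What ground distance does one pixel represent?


pixel_cm = 2.54 / 224 ≈ 0.011339 cm
ground = pixel_cm * 250000 / 100 = 2.54 * 250000 / (224 * 100) = 635000 / 22400 ≈ 28.35 m

28.35 m


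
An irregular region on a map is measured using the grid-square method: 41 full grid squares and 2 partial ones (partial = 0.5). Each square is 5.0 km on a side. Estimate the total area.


effective squares = 41 + 2 * 0.5 = 42.0
area = 42.0 * 25.0 = 1050.0 km^2

1050.0 km^2


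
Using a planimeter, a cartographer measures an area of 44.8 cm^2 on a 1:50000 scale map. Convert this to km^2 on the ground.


ground_area = 44.8 * (50000/100)^2 = 11200000.0 m^2 = 11.2 km^2

11.2 km^2


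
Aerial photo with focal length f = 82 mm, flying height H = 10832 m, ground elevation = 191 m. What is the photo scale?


scale = f / (H - h) = 82 mm / 10641 m = 82 / 10641000 = 1:129768

1:129768


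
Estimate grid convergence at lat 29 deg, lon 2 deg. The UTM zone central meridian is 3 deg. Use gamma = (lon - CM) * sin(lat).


gamma = (2 - 3) * sin(29) = -1 * 0.48481 = -0.485 degrees

-0.485 degrees


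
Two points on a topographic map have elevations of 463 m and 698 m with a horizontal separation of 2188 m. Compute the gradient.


gradient = (698 - 463) / 2188 = 235 / 2188 = 0.1074

0.1074


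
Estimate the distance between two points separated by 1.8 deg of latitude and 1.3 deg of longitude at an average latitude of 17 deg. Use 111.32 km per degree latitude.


dlat_km = 1.8 * 111.32 = 200.376
dlon_km = 1.3 * 111.32 * cos(17) ≈ 138.393
dist = sqrt(200.376^2 + 138.393^2) ≈ 243.5 km

243.5 km


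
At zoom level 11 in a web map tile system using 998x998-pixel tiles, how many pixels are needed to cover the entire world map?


tiles per axis = 2^11 = 2048
total tiles = 2048^2 = 4194304
pixels per axis = 2048 * 998 = 2043904
total pixels = 2043904^2 = 4177543561216

4177543561216 pixels


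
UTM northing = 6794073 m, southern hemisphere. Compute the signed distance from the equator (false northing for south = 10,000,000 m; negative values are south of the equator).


For southern: actual = 6794073 - 10000000 = -3205927 m

-3205927 m


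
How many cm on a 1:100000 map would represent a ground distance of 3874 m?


map_cm = 3874 * 100 / 100000 = 3.874 cm ≈ 3.87 cm

3.87 cm


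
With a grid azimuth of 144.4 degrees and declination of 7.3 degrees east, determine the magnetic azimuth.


magnetic azimuth = grid azimuth - declination (east +ve)
mag_az = 144.4 - 7.3 = 137.1 degrees

137.1 degrees


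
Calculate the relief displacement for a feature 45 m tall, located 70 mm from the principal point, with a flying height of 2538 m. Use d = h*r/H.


d = h * r / H = 45 * 70 / 2538 = 1.24 mm

1.24 mm


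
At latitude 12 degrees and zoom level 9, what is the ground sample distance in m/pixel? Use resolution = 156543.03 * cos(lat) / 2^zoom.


res = 156543.03 * cos(12) / 2^9 = 156543.03 * 0.9781476 / 512 = 299.07 m/pixel

299.07 m/pixel


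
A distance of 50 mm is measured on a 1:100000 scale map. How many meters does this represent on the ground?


ground = 50 mm * 100000 / 1000 = 5000.0 m

5000.0 m


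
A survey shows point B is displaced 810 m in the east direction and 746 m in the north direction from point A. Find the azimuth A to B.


az = atan2(810, 746) = 47.4 deg
adjusted to 0-360: 47.4 degrees

47.4 degrees


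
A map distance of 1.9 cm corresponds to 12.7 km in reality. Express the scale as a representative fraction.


ground = 12.7 km = 1270000 cm; RF denominator = ground / map = 1270000 / 1.9 ≈ 668421; RF = 1:668421

1:668421


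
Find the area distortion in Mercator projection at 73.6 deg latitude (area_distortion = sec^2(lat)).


area_distortion = 1/cos^2(73.6) = 12.544

12.544


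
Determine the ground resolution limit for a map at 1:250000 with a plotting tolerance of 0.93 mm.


ground = 0.93 mm * 250000 / 1000 = 232.5 m

232.5 m


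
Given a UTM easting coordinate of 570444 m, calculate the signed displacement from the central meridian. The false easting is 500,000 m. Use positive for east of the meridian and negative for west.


displacement = 570444 - 500000 = 70444 m

70444 m


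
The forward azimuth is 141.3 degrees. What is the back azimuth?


back azimuth = (141.3 + 180) mod 360 = 321.3 degrees

321.3 degrees


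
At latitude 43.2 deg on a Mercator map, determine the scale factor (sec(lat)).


SF = 1 / cos(43.2) = 1 / 0.728969 = 1.372

1.372


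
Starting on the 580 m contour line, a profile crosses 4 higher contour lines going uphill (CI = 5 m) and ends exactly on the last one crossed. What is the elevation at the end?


elevation = 580 + 4 * 5 = 600 m

600 m


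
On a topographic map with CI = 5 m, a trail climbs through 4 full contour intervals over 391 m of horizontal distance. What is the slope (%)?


elevation change = 4 * 5 = 20 m
slope = 20 / 391 * 100 = 5.1%

5.1%


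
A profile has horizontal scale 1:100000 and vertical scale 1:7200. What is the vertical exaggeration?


VE = horizontal_scale / vertical_scale = 100000 / 7200 ≈ 13.9

13.9x


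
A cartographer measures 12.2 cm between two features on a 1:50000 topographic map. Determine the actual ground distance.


ground = 12.2 cm * 50000 / 100 = 6100.0 m = 6.1 km

6.1 km


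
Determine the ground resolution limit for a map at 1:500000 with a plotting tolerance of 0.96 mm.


ground = 0.96 mm * 500000 / 1000 = 480.0 m

480.0 m


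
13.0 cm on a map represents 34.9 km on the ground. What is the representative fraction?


ground = 34.9 km = 3490000 cm; RF denominator = ground / map = 3490000 / 13.0 ≈ 268462; RF = 1:268462

1:268462


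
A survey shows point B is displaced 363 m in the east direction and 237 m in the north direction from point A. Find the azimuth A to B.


az = atan2(363, 237) = 56.9 deg
adjusted to 0-360: 56.9 degrees

56.9 degrees


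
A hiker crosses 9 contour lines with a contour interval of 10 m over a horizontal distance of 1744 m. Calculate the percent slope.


elevation change = 9 * 10 = 90 m
slope = 90 / 1744 * 100 = 5.2%

5.2%


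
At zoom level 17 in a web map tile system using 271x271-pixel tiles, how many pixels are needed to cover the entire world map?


tiles per axis = 2^17 = 131072
total tiles = 131072^2 = 17179869184
pixels per axis = 131072 * 271 = 35520512
total pixels = 35520512^2 = 1261706772742144

1261706772742144 pixels


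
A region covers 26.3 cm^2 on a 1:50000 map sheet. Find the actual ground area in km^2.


ground_area = 26.3 * (50000/100)^2 = 6575000.0 m^2 = 6.575 km^2

6.575 km^2


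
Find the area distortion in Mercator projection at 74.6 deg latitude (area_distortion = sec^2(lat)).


area_distortion = 1/cos^2(74.6) = 14.18

14.18


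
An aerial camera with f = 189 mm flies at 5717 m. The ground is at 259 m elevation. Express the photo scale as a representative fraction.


scale = f / (H - h) = 189 mm / 5458 m = 189 / 5458000 = 1:28878

1:28878


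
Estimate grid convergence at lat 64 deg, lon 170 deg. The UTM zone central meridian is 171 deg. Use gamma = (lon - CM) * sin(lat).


gamma = (170 - 171) * sin(64) = -1 * 0.898794 = -0.899 degrees

-0.899 degrees


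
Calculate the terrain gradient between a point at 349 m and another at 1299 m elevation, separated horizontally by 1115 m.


gradient = (1299 - 349) / 1115 = 950 / 1115 = 0.852

0.852


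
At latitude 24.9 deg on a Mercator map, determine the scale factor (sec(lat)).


SF = 1 / cos(24.9) = 1 / 0.907044 = 1.102

1.102


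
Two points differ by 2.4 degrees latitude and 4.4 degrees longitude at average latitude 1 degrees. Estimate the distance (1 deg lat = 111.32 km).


dlat_km = 2.4 * 111.32 = 267.168
dlon_km = 4.4 * 111.32 * cos(1) ≈ 489.733
dist = sqrt(267.168^2 + 489.733^2) ≈ 557.9 km

557.9 km


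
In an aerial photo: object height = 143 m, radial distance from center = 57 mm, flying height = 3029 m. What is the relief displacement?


d = h * r / H = 143 * 57 / 3029 = 2.69 mm

2.69 mm


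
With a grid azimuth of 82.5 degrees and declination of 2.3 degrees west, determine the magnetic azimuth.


magnetic azimuth = grid azimuth - declination (east +ve)
mag_az = 82.5 - -2.3 = 84.8 degrees

84.8 degrees


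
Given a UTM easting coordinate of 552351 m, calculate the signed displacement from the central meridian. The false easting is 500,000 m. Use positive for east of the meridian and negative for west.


displacement = 552351 - 500000 = 52351 m

52351 m


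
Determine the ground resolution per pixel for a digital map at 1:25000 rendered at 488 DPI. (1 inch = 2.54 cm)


pixel_cm = 2.54 / 488 ≈ 0.005205 cm
ground = pixel_cm * 25000 / 100 = 2.54 * 25000 / (488 * 100) = 63500 / 48800 ≈ 1.3 m

1.3 m


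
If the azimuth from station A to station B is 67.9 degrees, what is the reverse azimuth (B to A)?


back azimuth = (67.9 + 180) mod 360 = 247.9 degrees

247.9 degrees


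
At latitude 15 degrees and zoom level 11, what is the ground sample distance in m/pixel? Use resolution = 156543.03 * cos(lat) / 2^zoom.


res = 156543.03 * cos(15) / 2^11 = 156543.03 * 0.96592583 / 2048 = 73.83 m/pixel

73.83 m/pixel


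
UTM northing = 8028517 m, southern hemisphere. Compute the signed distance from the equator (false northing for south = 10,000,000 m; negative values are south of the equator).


For southern: actual = 8028517 - 10000000 = -1971483 m

-1971483 m


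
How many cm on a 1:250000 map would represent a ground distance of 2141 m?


map_cm = 2141 * 100 / 250000 = 0.8564 cm ≈ 0.86 cm

0.86 cm


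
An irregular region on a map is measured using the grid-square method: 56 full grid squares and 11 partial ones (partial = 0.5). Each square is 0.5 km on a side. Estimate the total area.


effective squares = 56 + 11 * 0.5 = 61.5
area = 61.5 * 0.25 = 15.375 km^2

15.375 km^2


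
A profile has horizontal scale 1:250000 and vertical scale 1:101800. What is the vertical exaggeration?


VE = horizontal_scale / vertical_scale = 250000 / 101800 ≈ 2.5

2.5x


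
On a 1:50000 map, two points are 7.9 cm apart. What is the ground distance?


ground = 7.9 cm * 50000 / 100 = 3950.0 m = 3.95 km

3.95 km


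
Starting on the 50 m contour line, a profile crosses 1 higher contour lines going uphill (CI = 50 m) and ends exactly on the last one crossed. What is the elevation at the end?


elevation = 50 + 1 * 50 = 100 m

100 m


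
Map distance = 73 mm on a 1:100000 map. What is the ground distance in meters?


ground = 73 mm * 100000 / 1000 = 7300.0 m

7300.0 m


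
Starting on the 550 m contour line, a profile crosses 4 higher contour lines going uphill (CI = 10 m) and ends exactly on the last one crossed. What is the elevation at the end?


elevation = 550 + 4 * 10 = 590 m

590 m


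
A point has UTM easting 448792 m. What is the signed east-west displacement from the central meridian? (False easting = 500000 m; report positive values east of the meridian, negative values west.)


displacement = 448792 - 500000 = -51208 m

-51208 m


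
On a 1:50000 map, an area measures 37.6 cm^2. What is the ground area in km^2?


ground_area = 37.6 * (50000/100)^2 = 9400000.0 m^2 = 9.4 km^2

9.4 km^2


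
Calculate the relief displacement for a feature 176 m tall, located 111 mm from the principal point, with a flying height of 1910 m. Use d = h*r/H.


d = h * r / H = 176 * 111 / 1910 = 10.23 mm

10.23 mm


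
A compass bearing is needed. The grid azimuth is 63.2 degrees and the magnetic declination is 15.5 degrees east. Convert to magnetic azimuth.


magnetic azimuth = grid azimuth - declination (east +ve)
mag_az = 63.2 - 15.5 = 47.7 degrees

47.7 degrees


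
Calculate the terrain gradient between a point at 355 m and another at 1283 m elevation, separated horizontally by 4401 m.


gradient = (1283 - 355) / 4401 = 928 / 4401 = 0.2109

0.2109


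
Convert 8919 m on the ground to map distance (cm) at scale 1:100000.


map_cm = 8919 * 100 / 100000 = 8.919 cm ≈ 8.92 cm

8.92 cm


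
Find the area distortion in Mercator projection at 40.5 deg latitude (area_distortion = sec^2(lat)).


area_distortion = 1/cos^2(40.5) = 1.729

1.729


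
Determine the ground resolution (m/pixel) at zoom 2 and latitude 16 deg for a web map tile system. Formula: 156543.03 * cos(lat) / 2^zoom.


res = 156543.03 * cos(16) / 2^2 = 156543.03 * 0.9612617 / 4 = 37619.7 m/pixel

37619.7 m/pixel


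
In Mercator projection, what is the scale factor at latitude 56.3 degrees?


SF = 1 / cos(56.3) = 1 / 0.554844 = 1.802

1.802


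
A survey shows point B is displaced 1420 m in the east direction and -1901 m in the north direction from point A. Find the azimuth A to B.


az = atan2(1420, -1901) = 143.2 deg
adjusted to 0-360: 143.2 degrees

143.2 degrees


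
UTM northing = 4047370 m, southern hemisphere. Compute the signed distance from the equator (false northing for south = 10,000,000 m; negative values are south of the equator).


For southern: actual = 4047370 - 10000000 = -5952630 m

-5952630 m


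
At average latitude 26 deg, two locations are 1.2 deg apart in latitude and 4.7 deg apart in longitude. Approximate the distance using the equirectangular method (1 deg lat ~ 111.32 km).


dlat_km = 1.2 * 111.32 = 133.584
dlon_km = 4.7 * 111.32 * cos(26) ≈ 470.253
dist = sqrt(133.584^2 + 470.253^2) ≈ 488.9 km

488.9 km


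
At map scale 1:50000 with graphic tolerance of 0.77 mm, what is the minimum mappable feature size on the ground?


ground = 0.77 mm * 50000 / 1000 = 38.5 m

38.5 m


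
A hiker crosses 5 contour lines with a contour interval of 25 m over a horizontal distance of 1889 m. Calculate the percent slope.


elevation change = 5 * 25 = 125 m
slope = 125 / 1889 * 100 = 6.6%

6.6%


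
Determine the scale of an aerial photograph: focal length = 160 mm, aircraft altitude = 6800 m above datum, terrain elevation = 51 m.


scale = f / (H - h) = 160 mm / 6749 m = 160 / 6749000 = 1:42181

1:42181


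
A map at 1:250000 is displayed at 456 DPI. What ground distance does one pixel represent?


pixel_cm = 2.54 / 456 ≈ 0.00557 cm
ground = pixel_cm * 250000 / 100 = 2.54 * 250000 / (456 * 100) = 635000 / 45600 ≈ 13.93 m

13.93 m


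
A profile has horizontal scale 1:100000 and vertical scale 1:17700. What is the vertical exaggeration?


VE = horizontal_scale / vertical_scale = 100000 / 17700 ≈ 5.6

5.6x


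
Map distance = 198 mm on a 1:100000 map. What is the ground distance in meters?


ground = 198 mm * 100000 / 1000 = 19800.0 m

19800.0 m


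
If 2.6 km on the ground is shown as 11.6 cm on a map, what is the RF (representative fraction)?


ground = 2.6 km = 260000 cm; RF denominator = ground / map = 260000 / 11.6 ≈ 22414; RF = 1:22414

1:22414


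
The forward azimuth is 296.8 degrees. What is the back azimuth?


back azimuth = (296.8 + 180) mod 360 = 116.8 degrees

116.8 degrees


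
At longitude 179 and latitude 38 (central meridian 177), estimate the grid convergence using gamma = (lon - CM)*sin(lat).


gamma = (179 - 177) * sin(38) = 2 * 0.615661 = 1.231 degrees

1.231 degrees


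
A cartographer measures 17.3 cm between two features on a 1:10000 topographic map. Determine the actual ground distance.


ground = 17.3 cm * 10000 / 100 = 1730.0 m = 1.73 km

1.73 km


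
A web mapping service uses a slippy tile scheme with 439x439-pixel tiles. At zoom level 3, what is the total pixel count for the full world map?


tiles per axis = 2^3 = 8
total tiles = 8^2 = 64
pixels per axis = 8 * 439 = 3512
total pixels = 3512^2 = 12334144

12334144 pixels


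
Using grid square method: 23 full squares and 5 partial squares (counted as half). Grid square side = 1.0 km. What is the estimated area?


effective squares = 23 + 5 * 0.5 = 25.5
area = 25.5 * 1.0 = 25.5 km^2

25.5 km^2


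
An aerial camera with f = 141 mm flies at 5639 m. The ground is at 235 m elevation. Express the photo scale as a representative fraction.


scale = f / (H - h) = 141 mm / 5404 m = 141 / 5404000 = 1:38326

1:38326


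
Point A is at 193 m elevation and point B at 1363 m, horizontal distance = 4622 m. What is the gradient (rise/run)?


gradient = (1363 - 193) / 4622 = 1170 / 4622 = 0.2531

0.2531


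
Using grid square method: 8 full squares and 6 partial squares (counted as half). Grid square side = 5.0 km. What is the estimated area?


effective squares = 8 + 6 * 0.5 = 11.0
area = 11.0 * 25.0 = 275.0 km^2

275.0 km^2


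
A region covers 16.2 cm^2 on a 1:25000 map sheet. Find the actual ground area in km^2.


ground_area = 16.2 * (25000/100)^2 = 1012500.0 m^2 = 1.0125 km^2 ≈ 1.013 km^2

1.013 km^2


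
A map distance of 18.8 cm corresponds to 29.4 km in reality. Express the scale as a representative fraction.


ground = 29.4 km = 2940000 cm; RF denominator = ground / map = 2940000 / 18.8 ≈ 156383; RF = 1:156383

1:156383


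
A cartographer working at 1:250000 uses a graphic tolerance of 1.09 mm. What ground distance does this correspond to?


ground = 1.09 mm * 250000 / 1000 = 272.5 m

272.5 m


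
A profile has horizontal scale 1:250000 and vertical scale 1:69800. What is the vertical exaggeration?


VE = horizontal_scale / vertical_scale = 250000 / 69800 ≈ 3.6

3.6x


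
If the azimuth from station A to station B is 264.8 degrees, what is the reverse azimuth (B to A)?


back azimuth = (264.8 + 180) mod 360 = 84.8 degrees

84.8 degrees


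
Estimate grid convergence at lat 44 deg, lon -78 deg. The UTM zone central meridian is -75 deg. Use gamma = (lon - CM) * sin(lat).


gamma = (-78 - -75) * sin(44) = -3 * 0.694658 = -2.084 degrees

-2.084 degrees
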